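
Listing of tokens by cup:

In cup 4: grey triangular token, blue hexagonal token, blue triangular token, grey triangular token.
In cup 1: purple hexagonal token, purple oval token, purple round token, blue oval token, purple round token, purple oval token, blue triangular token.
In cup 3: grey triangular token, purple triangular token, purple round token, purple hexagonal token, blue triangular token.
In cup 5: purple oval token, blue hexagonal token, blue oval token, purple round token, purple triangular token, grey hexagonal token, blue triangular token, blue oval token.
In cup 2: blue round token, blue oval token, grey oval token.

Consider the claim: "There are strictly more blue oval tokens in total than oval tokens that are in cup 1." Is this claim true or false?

True

blue oval tokens: 4.
oval tokens in cup 1: 3.
The claim requires 4 > 3, which holds.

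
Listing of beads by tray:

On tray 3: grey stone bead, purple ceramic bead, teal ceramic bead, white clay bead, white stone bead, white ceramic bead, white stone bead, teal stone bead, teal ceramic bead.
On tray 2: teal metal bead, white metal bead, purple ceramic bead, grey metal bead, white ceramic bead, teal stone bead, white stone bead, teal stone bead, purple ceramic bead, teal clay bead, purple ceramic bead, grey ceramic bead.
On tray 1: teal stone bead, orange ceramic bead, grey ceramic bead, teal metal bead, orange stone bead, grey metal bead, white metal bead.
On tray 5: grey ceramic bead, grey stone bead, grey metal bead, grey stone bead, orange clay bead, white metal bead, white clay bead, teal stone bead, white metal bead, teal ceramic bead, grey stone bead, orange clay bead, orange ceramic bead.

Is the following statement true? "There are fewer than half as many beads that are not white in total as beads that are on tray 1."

There are 30 beads that are not white.
There are 7 beads on tray 1.
The claim requires 2 × 30 = 60 < 7, which does not hold.

False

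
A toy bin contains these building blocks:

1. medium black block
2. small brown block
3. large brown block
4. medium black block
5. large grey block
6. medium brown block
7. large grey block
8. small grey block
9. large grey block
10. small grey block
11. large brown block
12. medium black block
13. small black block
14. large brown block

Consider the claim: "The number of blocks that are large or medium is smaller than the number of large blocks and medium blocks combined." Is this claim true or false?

blocks that are large or medium: 10.
large blocks: 6; medium blocks: 4; combined: 6 + 4 = 10.
The claim requires 10 < 10, which does not hold.

False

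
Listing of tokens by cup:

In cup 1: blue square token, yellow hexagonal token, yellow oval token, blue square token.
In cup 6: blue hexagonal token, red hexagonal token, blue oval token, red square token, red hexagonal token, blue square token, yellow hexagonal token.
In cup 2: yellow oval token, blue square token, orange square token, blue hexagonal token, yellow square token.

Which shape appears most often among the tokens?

Counts by shape: square 7, hexagonal 6, oval 3.
The maximum is 7, held uniquely by square.

square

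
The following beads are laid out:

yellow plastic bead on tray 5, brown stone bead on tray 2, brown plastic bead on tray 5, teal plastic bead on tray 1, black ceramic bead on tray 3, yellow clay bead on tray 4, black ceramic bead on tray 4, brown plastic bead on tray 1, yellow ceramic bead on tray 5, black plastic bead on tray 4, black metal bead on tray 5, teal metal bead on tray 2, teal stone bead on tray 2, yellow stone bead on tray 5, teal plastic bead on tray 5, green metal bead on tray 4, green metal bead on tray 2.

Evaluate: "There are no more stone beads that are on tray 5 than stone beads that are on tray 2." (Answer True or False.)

True

There is 1 stone bead on tray 5.
There are 2 stone beads on tray 2.
The claim requires 1 ≤ 2, which holds.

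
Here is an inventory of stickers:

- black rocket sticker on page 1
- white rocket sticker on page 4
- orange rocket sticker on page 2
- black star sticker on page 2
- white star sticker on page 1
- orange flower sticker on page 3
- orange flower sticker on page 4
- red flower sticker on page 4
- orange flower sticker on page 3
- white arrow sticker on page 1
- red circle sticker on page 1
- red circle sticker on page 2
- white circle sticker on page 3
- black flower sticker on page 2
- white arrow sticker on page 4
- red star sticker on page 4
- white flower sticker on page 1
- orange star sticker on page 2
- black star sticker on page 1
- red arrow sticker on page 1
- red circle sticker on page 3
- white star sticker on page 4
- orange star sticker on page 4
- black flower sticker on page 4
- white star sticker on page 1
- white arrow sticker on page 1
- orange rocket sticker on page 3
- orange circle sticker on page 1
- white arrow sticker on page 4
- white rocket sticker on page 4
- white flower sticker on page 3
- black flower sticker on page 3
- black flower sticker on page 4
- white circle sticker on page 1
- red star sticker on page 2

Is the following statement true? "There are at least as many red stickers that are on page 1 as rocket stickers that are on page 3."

True

|red stickers on page 1| = 2.
|rocket stickers on page 3| = 1.
The claim requires 2 ≥ 1, which holds.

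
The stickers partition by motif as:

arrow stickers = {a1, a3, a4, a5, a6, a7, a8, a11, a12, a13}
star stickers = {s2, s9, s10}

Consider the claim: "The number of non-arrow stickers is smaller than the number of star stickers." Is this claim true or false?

There are 3 non-arrow stickers.
There are 3 star stickers.
The claim requires 3 < 3, which does not hold.

False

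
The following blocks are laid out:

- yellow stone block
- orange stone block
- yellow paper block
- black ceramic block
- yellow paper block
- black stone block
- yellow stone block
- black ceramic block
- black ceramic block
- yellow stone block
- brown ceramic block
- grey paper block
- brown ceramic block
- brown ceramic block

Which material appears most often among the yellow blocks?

stone

Counts by material (restricted to yellow blocks): stone 3, paper 2.
The maximum is 3, held uniquely by stone.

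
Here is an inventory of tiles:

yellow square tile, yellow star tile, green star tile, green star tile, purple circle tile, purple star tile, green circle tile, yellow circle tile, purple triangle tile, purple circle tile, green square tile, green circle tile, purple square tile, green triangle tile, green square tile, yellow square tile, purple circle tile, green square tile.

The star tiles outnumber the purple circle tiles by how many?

star tiles: 4.
purple circle tiles: 3.
4 − 3 = 1.

1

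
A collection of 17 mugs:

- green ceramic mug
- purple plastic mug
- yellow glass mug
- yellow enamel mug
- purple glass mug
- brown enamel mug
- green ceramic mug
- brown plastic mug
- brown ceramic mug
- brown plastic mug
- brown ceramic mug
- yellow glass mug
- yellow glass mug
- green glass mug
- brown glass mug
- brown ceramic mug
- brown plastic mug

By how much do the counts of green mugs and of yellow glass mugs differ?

green mugs: 3. yellow glass mugs: 3.
|3 − 3| = 3 − 3 = 0.

0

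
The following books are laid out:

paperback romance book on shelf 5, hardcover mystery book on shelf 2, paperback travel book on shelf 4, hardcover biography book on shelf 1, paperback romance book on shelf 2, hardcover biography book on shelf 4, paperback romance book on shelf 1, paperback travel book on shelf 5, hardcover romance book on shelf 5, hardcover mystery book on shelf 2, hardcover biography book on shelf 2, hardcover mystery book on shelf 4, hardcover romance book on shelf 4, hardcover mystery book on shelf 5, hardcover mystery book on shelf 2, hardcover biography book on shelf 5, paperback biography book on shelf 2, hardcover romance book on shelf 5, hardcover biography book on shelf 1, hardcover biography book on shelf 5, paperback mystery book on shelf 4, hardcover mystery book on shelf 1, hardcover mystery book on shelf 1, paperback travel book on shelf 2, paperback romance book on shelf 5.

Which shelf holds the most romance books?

Counts by shelf (restricted to romance books): shelf 5→4, shelf 2→1, shelf 4→1, shelf 1→1.
The maximum is 4, held uniquely by shelf 5.

shelf 5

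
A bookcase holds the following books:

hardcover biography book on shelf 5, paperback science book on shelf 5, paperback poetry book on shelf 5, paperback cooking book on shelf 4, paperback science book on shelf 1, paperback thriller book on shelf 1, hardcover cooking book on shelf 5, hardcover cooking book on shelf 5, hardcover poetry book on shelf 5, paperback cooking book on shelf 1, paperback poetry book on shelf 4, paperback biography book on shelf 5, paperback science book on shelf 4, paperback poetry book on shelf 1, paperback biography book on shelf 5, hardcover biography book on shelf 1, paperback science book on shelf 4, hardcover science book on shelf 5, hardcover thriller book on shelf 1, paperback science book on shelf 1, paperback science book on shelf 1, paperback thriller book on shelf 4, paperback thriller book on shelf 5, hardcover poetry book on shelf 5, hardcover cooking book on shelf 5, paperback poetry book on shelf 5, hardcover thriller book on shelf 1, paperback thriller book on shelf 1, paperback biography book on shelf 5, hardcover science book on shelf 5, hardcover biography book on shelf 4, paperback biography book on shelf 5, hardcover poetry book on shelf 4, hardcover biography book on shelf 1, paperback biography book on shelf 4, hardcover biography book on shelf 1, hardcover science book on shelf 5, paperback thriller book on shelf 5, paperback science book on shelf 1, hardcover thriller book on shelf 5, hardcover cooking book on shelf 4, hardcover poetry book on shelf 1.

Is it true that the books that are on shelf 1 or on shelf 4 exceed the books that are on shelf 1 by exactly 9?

True

There are 23 books on shelf 1 or on shelf 4.
There are 14 books on shelf 1.
The claim requires 23 − 14 (= 9) to equal 9, which holds.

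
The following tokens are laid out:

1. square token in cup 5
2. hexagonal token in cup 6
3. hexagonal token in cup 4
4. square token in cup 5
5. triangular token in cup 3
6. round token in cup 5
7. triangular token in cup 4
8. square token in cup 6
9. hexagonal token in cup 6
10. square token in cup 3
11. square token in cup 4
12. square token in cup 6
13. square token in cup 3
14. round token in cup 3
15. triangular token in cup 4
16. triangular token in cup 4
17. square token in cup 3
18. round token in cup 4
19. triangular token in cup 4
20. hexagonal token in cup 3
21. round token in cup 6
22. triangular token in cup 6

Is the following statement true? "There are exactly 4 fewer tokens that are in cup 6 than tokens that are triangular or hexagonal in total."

tokens in cup 6: 6.
tokens that are triangular or hexagonal: 10.
The claim requires 10 − 6 (= 4) to equal 4, which holds.

True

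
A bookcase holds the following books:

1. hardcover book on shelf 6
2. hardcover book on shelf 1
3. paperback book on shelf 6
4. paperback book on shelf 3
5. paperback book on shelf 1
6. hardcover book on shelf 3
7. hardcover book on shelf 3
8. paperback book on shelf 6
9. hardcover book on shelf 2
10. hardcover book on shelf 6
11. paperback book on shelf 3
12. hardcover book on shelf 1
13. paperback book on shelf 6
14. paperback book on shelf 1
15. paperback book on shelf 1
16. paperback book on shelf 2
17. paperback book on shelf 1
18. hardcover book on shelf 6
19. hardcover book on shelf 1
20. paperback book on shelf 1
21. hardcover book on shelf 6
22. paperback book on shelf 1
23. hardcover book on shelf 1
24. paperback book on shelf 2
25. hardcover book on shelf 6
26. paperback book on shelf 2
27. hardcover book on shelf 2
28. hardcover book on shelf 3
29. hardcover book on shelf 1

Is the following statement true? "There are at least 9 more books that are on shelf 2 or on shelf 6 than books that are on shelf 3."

False

There are 13 books on shelf 2 or on shelf 6.
There are 5 books on shelf 3.
The claim requires 13 − 5 = 8 ≥ 9, which does not hold.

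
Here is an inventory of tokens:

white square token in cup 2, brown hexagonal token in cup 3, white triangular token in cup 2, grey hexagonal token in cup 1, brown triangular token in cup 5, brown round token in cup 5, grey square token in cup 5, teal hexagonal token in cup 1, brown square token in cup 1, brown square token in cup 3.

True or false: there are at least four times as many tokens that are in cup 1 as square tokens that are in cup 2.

False

|tokens in cup 1| = 3.
|square tokens in cup 2| = 1.
The claim requires 3 ≥ 4 × 1 = 4, which does not hold.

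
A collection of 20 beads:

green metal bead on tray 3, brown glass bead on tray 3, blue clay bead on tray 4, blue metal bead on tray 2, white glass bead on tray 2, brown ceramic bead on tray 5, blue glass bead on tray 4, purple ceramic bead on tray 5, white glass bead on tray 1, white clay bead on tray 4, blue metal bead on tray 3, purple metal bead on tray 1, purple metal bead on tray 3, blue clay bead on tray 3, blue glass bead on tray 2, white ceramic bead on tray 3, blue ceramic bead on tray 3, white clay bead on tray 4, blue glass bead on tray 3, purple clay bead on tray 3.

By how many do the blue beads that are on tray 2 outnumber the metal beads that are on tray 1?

1

blue beads on tray 2: 2.
metal beads on tray 1: 1.
2 − 1 = 1.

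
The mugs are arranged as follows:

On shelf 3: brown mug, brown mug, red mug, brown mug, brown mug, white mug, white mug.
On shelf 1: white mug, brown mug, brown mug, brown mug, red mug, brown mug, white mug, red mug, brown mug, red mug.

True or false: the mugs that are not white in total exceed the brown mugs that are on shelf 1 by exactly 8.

True

mugs that are not white: 13.
brown mugs on shelf 1: 5.
The claim requires 13 − 5 (= 8) to equal 8, which holds.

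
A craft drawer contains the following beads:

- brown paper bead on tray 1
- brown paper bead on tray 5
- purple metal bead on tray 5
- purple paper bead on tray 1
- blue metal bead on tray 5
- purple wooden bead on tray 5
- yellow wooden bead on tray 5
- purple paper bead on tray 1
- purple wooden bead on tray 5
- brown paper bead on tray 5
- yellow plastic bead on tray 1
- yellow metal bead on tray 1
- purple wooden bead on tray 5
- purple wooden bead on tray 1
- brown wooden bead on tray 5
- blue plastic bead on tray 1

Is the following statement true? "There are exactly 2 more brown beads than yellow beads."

brown beads: 4.
yellow beads: 3.
The claim requires 4 − 3 (= 1) to equal 2, which does not hold.

False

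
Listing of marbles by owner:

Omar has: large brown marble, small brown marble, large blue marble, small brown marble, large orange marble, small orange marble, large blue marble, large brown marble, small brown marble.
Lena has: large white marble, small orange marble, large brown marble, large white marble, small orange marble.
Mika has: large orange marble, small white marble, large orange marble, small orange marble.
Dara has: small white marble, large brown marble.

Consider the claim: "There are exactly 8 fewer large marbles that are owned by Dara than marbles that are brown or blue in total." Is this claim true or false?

True

large marbles owned by Dara: 1.
marbles that are brown or blue: 9.
The claim requires 9 − 1 (= 8) to equal 8, which holds.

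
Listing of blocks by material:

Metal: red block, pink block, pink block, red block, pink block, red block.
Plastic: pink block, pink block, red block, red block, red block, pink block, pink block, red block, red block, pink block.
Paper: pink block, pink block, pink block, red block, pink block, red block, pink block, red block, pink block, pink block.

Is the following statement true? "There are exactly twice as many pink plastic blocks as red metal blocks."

False

|pink plastic blocks| = 5.
|red metal blocks| = 3.
The claim requires 5 = 2 × 3 = 6, which does not hold.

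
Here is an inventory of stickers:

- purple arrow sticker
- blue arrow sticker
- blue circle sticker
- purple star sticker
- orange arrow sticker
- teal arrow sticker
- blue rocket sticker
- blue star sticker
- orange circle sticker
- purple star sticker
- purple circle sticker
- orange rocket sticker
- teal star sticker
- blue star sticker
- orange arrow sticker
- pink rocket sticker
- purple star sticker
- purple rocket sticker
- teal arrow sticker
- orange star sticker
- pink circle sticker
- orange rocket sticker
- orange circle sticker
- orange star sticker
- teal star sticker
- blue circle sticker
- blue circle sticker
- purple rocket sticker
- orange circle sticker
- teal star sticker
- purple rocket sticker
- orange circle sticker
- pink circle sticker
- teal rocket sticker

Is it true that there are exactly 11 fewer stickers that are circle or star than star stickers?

False

|stickers that are circle or star| = 20.
|star stickers| = 10.
The claim requires 10 − 20 (= -10) to equal 11, which does not hold.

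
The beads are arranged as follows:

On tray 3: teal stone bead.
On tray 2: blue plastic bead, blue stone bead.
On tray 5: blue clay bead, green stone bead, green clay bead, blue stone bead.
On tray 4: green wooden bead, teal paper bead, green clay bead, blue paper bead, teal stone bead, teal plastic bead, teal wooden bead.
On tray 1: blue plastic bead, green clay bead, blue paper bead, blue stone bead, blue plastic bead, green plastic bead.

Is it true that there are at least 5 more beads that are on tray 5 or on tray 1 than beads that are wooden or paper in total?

There are 10 beads on tray 5 or on tray 1.
There are 5 beads that are wooden or paper.
The claim requires 10 − 5 = 5 ≥ 5, which holds.

True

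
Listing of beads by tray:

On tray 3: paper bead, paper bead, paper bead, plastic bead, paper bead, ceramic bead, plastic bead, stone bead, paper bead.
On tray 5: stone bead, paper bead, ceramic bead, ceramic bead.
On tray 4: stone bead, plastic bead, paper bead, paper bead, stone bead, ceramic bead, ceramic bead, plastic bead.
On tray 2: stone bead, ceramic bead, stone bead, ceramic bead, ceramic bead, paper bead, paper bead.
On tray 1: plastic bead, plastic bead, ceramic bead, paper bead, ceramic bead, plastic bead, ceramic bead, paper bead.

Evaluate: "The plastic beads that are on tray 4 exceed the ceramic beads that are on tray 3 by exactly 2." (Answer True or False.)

False

There are 2 plastic beads on tray 4.
There is 1 ceramic bead on tray 3.
The claim requires 2 − 1 (= 1) to equal 2, which does not hold.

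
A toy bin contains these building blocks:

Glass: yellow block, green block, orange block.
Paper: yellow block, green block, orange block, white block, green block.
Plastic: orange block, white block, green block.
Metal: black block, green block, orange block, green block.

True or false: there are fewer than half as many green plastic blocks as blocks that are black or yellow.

True

|green plastic blocks| = 1.
|blocks that are black or yellow| = 3.
The claim requires 2 × 1 = 2 < 3, which holds.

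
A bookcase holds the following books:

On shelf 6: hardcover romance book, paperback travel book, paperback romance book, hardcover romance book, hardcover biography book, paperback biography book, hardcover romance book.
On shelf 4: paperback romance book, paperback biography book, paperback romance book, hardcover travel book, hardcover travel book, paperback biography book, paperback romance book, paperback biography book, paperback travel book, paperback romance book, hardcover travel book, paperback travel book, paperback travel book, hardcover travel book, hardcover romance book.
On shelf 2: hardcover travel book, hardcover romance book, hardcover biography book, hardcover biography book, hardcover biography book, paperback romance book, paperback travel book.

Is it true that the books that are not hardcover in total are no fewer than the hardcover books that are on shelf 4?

There are 15 books that are not hardcover.
There are 5 hardcover books on shelf 4.
The claim requires 15 ≥ 5, which holds.

True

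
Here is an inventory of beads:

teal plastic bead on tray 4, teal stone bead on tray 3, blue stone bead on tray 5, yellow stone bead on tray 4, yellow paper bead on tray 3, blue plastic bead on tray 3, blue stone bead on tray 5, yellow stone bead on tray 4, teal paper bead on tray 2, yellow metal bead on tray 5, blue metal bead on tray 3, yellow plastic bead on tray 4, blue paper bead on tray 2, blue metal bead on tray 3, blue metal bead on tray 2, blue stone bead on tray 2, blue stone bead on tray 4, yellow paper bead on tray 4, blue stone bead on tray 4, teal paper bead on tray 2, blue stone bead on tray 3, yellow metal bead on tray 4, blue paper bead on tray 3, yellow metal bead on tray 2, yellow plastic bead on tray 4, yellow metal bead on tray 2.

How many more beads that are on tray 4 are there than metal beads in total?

beads on tray 4: 9.
metal beads: 7.
9 − 7 = 2.

2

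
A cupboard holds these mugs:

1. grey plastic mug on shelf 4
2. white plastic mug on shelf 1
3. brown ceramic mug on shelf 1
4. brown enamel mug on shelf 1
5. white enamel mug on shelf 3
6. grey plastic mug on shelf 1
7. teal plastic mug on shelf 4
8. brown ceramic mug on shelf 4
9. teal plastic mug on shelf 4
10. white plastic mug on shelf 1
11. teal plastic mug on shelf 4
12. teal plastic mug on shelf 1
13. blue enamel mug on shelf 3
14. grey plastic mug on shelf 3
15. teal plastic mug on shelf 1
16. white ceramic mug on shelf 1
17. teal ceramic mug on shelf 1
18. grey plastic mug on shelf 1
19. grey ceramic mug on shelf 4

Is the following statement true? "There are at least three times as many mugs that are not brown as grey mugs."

mugs that are not brown: 16.
grey mugs: 5.
The claim requires 16 ≥ 3 × 5 = 15, which holds.

True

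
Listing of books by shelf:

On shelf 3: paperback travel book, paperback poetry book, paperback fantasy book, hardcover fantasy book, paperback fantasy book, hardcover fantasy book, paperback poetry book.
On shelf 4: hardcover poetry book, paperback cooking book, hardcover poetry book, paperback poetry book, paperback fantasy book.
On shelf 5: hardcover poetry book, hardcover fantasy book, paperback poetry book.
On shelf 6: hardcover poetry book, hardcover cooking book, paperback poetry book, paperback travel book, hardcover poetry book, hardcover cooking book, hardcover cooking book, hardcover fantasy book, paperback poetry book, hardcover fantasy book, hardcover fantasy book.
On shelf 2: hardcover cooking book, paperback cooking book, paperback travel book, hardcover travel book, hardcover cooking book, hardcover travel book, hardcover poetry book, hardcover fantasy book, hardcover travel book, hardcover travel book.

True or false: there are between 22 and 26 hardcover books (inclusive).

True

|hardcover books| = 22.
The claim requires 22 ≤ 22 ≤ 26, which holds.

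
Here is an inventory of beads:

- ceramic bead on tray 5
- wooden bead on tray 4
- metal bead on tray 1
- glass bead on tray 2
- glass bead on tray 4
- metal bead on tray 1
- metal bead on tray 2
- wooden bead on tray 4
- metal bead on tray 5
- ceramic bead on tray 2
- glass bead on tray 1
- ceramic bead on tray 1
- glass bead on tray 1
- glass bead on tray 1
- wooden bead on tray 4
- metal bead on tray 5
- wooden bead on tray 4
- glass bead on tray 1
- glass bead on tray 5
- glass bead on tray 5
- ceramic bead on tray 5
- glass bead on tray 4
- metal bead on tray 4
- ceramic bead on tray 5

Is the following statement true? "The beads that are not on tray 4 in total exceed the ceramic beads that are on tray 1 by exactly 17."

False

beads that are not on tray 4: 17.
ceramic beads on tray 1: 1.
The claim requires 17 − 1 (= 16) to equal 17, which does not hold.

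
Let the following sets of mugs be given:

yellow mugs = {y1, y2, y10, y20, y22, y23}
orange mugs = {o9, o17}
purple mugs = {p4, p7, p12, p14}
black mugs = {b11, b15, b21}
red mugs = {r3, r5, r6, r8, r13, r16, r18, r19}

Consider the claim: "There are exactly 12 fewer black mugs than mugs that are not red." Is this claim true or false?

There are 3 black mugs.
There are 15 mugs that are not red.
The claim requires 15 − 3 (= 12) to equal 12, which holds.

True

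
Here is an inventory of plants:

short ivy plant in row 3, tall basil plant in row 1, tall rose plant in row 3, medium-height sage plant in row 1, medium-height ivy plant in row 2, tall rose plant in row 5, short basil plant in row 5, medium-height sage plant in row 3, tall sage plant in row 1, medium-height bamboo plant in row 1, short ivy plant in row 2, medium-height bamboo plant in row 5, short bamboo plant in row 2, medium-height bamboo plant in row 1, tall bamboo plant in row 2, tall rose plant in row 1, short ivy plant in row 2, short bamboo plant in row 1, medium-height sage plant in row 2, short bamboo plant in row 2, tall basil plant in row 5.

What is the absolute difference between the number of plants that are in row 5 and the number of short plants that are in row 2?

0

plants in row 5: 4. short plants in row 2: 4.
|4 − 4| = 4 − 4 = 0.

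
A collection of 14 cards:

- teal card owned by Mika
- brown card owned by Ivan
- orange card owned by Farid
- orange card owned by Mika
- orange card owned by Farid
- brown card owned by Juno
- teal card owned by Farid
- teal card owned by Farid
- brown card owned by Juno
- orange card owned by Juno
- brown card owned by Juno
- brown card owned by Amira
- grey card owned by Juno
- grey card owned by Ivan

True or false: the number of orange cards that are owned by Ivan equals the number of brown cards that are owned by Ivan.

False

Count of orange cards owned by Ivan: 0.
Count of brown cards owned by Ivan: 1.
The claim requires 0 = 1, which does not hold.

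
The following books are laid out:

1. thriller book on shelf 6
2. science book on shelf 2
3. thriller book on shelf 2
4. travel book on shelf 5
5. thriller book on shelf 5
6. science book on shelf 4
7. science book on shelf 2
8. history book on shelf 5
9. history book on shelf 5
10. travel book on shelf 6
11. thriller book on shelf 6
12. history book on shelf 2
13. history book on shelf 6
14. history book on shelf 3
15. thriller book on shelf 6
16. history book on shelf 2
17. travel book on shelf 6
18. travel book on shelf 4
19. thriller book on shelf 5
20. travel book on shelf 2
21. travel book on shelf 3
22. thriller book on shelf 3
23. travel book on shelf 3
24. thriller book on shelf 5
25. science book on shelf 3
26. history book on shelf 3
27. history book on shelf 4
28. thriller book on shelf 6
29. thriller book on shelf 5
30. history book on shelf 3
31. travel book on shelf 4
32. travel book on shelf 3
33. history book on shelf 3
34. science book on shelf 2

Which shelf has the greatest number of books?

Counts by shelf: shelf 3→9, shelf 6→7, shelf 2→7, shelf 5→7, shelf 4→4.
The maximum is 9, held uniquely by shelf 3.

shelf 3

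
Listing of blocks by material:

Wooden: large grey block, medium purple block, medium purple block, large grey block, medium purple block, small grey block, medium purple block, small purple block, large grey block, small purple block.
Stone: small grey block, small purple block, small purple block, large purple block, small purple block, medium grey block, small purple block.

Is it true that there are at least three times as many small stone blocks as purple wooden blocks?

small stone blocks: 5.
purple wooden blocks: 6.
The claim requires 5 ≥ 3 × 6 = 18, which does not hold.

False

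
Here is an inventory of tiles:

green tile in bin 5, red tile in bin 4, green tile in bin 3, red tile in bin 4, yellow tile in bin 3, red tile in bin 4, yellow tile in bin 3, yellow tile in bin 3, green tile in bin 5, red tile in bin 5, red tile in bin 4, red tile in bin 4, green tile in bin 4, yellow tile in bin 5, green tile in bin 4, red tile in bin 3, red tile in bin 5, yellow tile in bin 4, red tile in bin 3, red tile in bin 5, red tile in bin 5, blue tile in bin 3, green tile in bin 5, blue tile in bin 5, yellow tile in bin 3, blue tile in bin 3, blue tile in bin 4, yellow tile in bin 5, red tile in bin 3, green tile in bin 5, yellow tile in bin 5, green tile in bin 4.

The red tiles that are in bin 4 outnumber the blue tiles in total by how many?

red tiles in bin 4: 5.
blue tiles: 4.
5 − 4 = 1.

1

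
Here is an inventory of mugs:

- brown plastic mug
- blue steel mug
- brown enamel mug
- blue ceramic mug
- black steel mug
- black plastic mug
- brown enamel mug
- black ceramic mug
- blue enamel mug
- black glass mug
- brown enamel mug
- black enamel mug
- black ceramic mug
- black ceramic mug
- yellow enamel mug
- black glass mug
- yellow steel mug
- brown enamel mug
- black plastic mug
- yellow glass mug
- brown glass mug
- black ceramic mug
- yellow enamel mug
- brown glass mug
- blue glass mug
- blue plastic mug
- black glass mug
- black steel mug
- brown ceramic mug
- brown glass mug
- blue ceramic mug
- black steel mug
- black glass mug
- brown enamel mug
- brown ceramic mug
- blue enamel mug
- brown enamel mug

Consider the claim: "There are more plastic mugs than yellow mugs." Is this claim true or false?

|plastic mugs| = 4.
|yellow mugs| = 4.
The claim requires 4 > 4, which does not hold.

False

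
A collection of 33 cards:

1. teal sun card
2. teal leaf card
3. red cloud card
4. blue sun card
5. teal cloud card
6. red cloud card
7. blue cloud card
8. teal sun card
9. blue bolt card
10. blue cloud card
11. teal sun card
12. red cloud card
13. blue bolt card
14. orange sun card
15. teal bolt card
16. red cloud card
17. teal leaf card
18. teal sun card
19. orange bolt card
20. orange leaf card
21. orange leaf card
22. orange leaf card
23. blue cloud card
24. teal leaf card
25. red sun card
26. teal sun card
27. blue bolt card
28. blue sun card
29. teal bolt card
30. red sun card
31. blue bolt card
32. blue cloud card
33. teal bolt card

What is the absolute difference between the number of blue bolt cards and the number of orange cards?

blue bolt cards: 4. orange cards: 5.
|4 − 5| = 5 − 4 = 1.

1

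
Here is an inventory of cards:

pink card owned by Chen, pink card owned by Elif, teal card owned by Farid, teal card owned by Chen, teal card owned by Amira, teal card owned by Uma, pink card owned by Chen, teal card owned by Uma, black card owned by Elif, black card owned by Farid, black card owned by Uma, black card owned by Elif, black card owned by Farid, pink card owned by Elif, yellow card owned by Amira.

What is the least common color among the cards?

Counts by color: teal 5, black 5, pink 4, yellow 1.
The minimum is 1, held uniquely by yellow.

yellow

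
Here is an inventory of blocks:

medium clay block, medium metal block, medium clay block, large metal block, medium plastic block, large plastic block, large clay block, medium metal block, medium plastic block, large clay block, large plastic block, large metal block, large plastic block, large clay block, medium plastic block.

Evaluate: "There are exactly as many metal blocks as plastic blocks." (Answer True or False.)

There are 4 metal blocks.
There are 6 plastic blocks.
The claim requires 4 = 6, which does not hold.

False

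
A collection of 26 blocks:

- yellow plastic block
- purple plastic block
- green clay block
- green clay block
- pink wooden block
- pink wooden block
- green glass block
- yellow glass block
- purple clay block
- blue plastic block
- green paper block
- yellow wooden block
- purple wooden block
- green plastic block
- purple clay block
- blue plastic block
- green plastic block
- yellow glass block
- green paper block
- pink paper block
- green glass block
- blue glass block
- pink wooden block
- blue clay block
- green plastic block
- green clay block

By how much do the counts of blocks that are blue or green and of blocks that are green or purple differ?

blocks that are blue or green: 14. blocks that are green or purple: 14.
|14 − 14| = 14 − 14 = 0.

0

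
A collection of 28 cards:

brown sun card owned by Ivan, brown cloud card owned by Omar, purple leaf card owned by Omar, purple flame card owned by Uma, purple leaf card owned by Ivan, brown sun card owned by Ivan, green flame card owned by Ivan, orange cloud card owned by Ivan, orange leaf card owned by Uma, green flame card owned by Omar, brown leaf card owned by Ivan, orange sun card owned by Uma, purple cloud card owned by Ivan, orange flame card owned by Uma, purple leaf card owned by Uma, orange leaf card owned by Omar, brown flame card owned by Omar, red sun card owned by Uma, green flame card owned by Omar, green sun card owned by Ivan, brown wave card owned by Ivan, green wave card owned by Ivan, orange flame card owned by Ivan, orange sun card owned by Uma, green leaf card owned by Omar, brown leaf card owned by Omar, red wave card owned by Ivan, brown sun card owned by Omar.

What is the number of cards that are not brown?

20

Total cards: 28; with the excluded value: 8; remaining 28 − 8 = 20.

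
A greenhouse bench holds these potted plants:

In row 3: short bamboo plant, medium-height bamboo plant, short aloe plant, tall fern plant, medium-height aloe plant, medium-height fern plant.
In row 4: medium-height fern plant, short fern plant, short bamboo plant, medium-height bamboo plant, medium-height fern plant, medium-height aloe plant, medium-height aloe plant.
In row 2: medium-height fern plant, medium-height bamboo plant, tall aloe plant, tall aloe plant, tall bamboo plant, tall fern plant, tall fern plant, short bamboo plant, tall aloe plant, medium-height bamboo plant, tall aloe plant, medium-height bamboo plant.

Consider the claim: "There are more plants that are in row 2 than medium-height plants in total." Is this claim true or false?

plants in row 2: 12.
medium-height plants: 12.
The claim requires 12 > 12, which does not hold.

False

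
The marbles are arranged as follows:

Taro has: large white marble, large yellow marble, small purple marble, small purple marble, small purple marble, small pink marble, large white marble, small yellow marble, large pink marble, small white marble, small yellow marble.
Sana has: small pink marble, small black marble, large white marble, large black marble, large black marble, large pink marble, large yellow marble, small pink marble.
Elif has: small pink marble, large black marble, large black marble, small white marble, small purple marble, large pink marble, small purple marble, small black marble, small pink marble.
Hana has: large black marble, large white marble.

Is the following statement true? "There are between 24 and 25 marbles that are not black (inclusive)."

There are 23 marbles that are not black.
The claim requires 24 ≤ 23 ≤ 25, which does not hold.

False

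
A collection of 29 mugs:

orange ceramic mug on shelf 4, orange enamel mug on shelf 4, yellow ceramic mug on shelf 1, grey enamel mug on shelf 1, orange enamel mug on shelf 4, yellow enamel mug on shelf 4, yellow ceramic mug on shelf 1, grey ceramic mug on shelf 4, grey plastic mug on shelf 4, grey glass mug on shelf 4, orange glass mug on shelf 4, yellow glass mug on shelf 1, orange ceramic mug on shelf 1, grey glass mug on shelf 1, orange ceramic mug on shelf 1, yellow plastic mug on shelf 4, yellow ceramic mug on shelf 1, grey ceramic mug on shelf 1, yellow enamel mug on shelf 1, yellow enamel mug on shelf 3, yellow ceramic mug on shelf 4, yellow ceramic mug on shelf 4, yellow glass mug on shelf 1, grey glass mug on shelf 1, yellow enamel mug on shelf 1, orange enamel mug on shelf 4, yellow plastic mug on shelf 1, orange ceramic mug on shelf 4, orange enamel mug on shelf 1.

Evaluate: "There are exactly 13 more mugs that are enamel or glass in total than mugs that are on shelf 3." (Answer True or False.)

False

|mugs that are enamel or glass| = 15.
|mugs on shelf 3| = 1.
The claim requires 15 − 1 (= 14) to equal 13, which does not hold.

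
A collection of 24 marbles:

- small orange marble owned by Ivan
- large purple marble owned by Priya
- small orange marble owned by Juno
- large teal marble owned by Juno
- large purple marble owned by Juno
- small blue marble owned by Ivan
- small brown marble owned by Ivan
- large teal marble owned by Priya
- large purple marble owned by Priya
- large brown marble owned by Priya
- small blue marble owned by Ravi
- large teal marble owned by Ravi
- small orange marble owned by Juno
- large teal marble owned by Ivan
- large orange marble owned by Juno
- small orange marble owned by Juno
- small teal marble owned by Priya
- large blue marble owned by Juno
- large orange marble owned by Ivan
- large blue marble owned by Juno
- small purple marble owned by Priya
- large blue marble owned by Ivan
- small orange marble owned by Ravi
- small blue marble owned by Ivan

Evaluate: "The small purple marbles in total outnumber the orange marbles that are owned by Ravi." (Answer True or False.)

|small purple marbles| = 1.
|orange marbles owned by Ravi| = 1.
The claim requires 1 > 1, which does not hold.

False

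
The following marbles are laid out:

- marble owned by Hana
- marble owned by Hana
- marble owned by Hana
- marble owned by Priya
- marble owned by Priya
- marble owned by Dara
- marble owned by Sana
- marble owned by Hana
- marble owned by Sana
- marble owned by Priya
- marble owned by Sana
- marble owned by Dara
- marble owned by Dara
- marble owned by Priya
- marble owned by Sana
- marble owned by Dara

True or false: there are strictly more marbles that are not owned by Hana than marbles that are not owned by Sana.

|marbles that are not owned by Hana| = 12.
|marbles that are not owned by Sana| = 12.
The claim requires 12 > 12, which does not hold.

False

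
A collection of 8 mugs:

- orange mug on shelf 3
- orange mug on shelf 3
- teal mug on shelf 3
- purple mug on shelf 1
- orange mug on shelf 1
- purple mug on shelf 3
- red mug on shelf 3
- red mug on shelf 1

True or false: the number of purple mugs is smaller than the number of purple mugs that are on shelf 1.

There are 2 purple mugs.
There is 1 purple mug on shelf 1.
The claim requires 2 < 1, which does not hold.

False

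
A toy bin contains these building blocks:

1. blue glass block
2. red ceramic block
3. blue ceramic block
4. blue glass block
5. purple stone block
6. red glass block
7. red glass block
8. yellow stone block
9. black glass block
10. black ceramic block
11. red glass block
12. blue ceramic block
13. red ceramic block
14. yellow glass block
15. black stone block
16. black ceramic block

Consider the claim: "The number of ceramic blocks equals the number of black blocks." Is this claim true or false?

ceramic blocks: 6.
black blocks: 4.
The claim requires 6 = 4, which does not hold.

False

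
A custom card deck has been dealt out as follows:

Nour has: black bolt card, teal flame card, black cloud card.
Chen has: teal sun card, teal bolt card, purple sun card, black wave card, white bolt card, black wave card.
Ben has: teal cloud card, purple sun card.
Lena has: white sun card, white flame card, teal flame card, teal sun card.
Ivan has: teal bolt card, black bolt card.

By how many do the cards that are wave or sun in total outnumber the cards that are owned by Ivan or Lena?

cards that are wave or sun: 7.
cards owned by Ivan or Lena: 6.
7 − 6 = 1.

1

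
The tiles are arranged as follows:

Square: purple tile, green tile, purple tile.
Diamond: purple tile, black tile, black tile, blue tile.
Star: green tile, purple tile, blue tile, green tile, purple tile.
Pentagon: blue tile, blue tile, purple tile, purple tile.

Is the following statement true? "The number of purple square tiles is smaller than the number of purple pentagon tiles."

purple square tiles: 2.
purple pentagon tiles: 2.
The claim requires 2 < 2, which does not hold.

False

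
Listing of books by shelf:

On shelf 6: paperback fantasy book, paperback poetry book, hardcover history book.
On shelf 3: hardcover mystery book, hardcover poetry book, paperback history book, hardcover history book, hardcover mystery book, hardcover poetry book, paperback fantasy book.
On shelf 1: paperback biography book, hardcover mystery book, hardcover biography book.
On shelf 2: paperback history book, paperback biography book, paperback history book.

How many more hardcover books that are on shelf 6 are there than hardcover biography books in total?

0

hardcover books on shelf 6: 1.
hardcover biography books: 1.
1 − 1 = 0.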